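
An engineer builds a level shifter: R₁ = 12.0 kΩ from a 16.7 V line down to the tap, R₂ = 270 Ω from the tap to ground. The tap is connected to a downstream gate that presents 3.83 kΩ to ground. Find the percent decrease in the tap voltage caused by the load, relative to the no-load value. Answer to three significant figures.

The divider's output (Thévenin) resistance is R₁‖R₂ = 264.1 Ω.
Fractional drop under load = R_th/(R_th + R_L) = 264.1 / (264.1 + 3830) = 0.06450.
So the output falls by 6.45 %.

6.45 %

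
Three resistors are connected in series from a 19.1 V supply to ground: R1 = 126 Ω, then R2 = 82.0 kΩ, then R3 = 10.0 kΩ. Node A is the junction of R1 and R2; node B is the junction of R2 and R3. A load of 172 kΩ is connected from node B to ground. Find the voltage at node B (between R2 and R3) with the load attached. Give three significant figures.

At node B, R3 is in parallel with the load: R3‖R_L = 9451 Ω.
Below node A the resistance is R2 + (R3‖R_L) = 91450 Ω, so V_A = 19.1 × 91450/91580 = 19.07 V.
Then V_B = V_A × (R3‖R_L)/(R2 + R3‖R_L) = 19.07 × 9451/91450 = 1.97 V.

V ≈ 1.97 V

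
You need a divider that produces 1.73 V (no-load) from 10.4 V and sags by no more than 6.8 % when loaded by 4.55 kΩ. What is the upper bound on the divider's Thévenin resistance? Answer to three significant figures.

Loading drop = R_th/(R_th + R_L) ≤ 0.0680, so R_th ≤ R_L · ε/(1−ε) = 4.55 kΩ × 0.0680/0.9320 = 332 Ω.
(Any R1, R2 with R2/(R1+R2) = 0.166 and R1‖R2 ≤ 332 Ω will meet the spec.)

R_th ≤ 332 Ω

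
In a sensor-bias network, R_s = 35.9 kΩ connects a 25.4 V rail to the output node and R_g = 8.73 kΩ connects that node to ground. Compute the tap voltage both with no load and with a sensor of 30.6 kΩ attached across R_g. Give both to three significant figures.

Unloaded: 4.97 V; loaded: 4.04 V

Open-circuit: V = 25.4 × 8.73/(35.9 + 8.73) = 4.97 V.
With the load, R_g becomes R_g‖R_L = 6.792 kΩ, so V = 25.4 × 6.792/42.69 = 4.04 V.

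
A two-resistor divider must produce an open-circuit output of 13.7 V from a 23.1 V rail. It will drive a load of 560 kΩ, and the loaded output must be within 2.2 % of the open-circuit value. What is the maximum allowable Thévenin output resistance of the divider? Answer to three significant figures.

Loading drop = R_th/(R_th + R_L) ≤ 0.0220, so R_th ≤ R_L · ε/(1−ε) = 560 kΩ × 0.0220/0.9780 = 12.6 kΩ.
(Any R1, R2 with R2/(R1+R2) = 0.593 and R1‖R2 ≤ 12.6 kΩ will meet the spec.)

R_th ≤ 12.6 kΩ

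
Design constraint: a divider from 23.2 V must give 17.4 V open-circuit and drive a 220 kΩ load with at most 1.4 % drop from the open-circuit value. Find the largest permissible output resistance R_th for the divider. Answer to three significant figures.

R_th ≤ 3.12 kΩ

Loading drop = R_th/(R_th + R_L) ≤ 0.0140, so R_th ≤ R_L · ε/(1−ε) = 220 kΩ × 0.0140/0.9860 = 3.12 kΩ.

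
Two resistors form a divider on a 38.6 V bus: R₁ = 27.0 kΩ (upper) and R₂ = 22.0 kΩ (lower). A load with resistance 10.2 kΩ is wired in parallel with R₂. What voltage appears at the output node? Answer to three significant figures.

The load sits in parallel with R₂: R₂‖R_L = (22.0 × 10.2) / (22.0 + 10.2) = 6.969 kΩ.
V_out = 38.6 × 6.969 / (27.0 + 6.969) = 38.6 × 6.969/33.97 = 7.92 V.

V_out ≈ 7.92 V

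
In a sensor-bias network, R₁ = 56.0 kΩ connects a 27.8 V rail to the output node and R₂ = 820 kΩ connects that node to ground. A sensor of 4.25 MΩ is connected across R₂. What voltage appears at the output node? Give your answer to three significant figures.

The load sits in parallel with R₂: R₂‖R_L = (820 × 4250) / (820 + 4250) = 687.4 kΩ.
V_out = 27.8 × 687.4 / (56.0 + 687.4) = 27.8 × 687.4/743.4 = 25.7 V.

V_out ≈ 25.7 V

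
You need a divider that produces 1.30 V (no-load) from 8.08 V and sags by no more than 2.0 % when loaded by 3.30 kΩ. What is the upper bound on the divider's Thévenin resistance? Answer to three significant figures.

R_th ≤ 67.3 Ω

Loading drop = R_th/(R_th + R_L) ≤ 0.0200, so R_th ≤ R_L · ε/(1−ε) = 3.30 kΩ × 0.0200/0.9800 = 67.3 Ω.
(Any R1, R2 with R2/(R1+R2) = 0.161 and R1‖R2 ≤ 67.3 Ω will meet the spec.)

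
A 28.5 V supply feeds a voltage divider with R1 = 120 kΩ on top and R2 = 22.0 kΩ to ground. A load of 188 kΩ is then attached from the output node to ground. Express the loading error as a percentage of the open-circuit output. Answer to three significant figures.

9.00 %

The divider's output (Thévenin) resistance is R1‖R2 = 18.59 kΩ.
Fractional drop under load = R_th/(R_th + R_L) = 18.59 / (18.59 + 188) = 0.08999.
So the output falls by 9.00 %.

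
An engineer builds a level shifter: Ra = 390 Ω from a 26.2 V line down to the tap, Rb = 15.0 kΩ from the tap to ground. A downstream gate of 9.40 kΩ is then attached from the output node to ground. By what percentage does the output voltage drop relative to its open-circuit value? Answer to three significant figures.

The divider's output (Thévenin) resistance is Ra‖Rb = 380.1 Ω.
Fractional drop under load = R_th/(R_th + R_L) = 380.1 / (380.1 + 9400) = 0.03887.
So the output falls by 3.89 %.

3.89 %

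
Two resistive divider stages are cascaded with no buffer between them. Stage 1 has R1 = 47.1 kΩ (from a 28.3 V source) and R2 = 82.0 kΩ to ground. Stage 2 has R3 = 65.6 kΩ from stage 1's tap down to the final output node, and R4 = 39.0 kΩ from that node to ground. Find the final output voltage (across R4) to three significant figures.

Stage 2 presents R3+R4 = 104.6 kΩ as a load on stage 1's tap.
Stage 1's lower leg becomes R2‖(R3+R4) = 45.97 kΩ, so V_mid = 28.3 × 45.97/93.07 = 13.98 V.
Stage 2 is itself unloaded: V_out = V_mid × R4/(R3+R4) = 13.98 × 39.0/104.6 = 5.21 V.

V_out ≈ 5.21 V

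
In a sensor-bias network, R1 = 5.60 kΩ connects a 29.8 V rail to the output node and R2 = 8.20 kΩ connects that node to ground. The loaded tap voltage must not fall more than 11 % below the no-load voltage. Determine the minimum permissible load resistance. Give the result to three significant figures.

Output resistance R_th = R1‖R2 = (5.60 × 8.20)/13.80 = 3.328 kΩ.
The fractional drop is R_th/(R_th + R_L); requiring this ≤ 0.110 gives R_L ≥ R_th(1/0.110 − 1) = 3.328 × 8.091 = 26.9 kΩ.

R_L(min) ≈ 26.9 kΩ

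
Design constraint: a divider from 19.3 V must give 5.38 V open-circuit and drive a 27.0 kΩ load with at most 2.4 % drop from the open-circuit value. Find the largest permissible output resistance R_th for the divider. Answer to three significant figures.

R_th ≤ 664 Ω

Loading drop = R_th/(R_th + R_L) ≤ 0.0240, so R_th ≤ R_L · ε/(1−ε) = 27.0 kΩ × 0.0240/0.9760 = 664 Ω.
(Any R1, R2 with R2/(R1+R2) = 0.279 and R1‖R2 ≤ 664 Ω will meet the spec.)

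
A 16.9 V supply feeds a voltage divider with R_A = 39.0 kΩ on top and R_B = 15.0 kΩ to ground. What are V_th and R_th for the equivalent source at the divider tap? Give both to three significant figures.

V_th = 4.69 V, R_th = 10.8 kΩ

V_th is the open-circuit tap voltage: 16.9 × 15.0/(39.0 + 15.0) = 4.69 V.
With the supply zeroed, R_A and R_B appear in parallel from the tap: R_th = R_A‖R_B = (39.0 × 15.0)/54.00 = 10.8 kΩ.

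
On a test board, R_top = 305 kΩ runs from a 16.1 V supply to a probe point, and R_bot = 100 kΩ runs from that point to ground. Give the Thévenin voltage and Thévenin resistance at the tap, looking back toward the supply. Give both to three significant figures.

V_th is the open-circuit tap voltage: 16.1 × 100/(305 + 100) = 3.98 V.
With the supply zeroed, R_top and R_bot appear in parallel from the tap: R_th = R_top‖R_bot = (305 × 100)/405.0 = 75.3 kΩ.

V_th = 3.98 V, R_th = 75.3 kΩ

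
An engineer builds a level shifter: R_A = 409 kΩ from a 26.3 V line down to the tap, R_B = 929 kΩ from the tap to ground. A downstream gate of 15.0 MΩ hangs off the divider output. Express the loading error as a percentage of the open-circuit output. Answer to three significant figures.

The divider's output (Thévenin) resistance is R_A‖R_B = 284.0 kΩ.
Fractional drop under load = R_th/(R_th + R_L) = 284.0 / (284.0 + 15000) = 0.01858.
So the output falls by 1.86 %.

1.86 %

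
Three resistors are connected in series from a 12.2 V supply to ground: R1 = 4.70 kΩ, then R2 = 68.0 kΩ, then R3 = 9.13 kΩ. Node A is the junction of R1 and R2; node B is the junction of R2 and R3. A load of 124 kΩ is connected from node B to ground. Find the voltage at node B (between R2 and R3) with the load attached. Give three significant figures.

V ≈ 1.28 V

At node B, R3 is in parallel with the load: R3‖R_L = 8.504 kΩ.
Below node A the resistance is R2 + (R3‖R_L) = 76.50 kΩ, so V_A = 12.2 × 76.50/81.20 = 11.49 V.
Then V_B = V_A × (R3‖R_L)/(R2 + R3‖R_L) = 11.49 × 8.504/76.50 = 1.28 V.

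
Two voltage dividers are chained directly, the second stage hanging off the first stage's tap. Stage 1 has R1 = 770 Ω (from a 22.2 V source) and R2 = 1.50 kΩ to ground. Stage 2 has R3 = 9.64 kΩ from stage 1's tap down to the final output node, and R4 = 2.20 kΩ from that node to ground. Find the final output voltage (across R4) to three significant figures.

V_out ≈ 2.61 V

Stage 2 presents R3+R4 = 11840 Ω as a load on stage 1's tap.
Stage 1's lower leg becomes R2‖(R3+R4) = 1331 Ω, so V_mid = 22.2 × 1331/2101 = 14.07 V.
Stage 2 is itself unloaded: V_out = V_mid × R4/(R3+R4) = 14.07 × 2200/11840 = 2.61 V.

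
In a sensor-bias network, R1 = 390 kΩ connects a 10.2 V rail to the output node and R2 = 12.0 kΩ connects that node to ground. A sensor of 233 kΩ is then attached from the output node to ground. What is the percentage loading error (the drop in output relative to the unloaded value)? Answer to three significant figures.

The divider's output (Thévenin) resistance is R1‖R2 = 11.64 kΩ.
Fractional drop under load = R_th/(R_th + R_L) = 11.64 / (11.64 + 233) = 0.04759.
So the output falls by 4.76 %.

4.76 %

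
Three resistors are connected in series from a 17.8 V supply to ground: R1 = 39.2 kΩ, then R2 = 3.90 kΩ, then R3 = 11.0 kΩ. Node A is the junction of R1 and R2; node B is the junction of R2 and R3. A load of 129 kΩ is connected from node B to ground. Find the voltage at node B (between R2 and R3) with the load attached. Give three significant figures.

At node B, R3 is in parallel with the load: R3‖R_L = 10.14 kΩ.
Below node A the resistance is R2 + (R3‖R_L) = 14.04 kΩ, so V_A = 17.8 × 14.04/53.24 = 4.693 V.
Then V_B = V_A × (R3‖R_L)/(R2 + R3‖R_L) = 4.693 × 10.14/14.04 = 3.39 V.

V ≈ 3.39 V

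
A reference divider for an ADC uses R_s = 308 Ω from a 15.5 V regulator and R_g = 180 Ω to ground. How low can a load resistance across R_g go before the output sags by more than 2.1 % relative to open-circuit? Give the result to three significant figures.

R_L(min) ≈ 5.30 kΩ

Output resistance R_th = R_s‖R_g = (308 × 180)/488.0 = 113.6 Ω.
The fractional drop is R_th/(R_th + R_L); requiring this ≤ 0.0210 gives R_L ≥ R_th(1/0.0210 − 1) = 113.6 × 46.62 = 5.30 kΩ.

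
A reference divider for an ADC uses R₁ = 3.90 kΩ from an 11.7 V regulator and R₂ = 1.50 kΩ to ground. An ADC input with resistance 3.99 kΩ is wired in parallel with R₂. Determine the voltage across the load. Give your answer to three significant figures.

The load sits in parallel with R₂: R₂‖R_L = (1.50 × 3.99) / (1.50 + 3.99) = 1.090 kΩ.
V_out = 11.7 × 1.090 / (3.90 + 1.090) = 11.7 × 1.090/4.990 = 2.56 V.
(Unloaded it would have been 3.25 V.)

V_out ≈ 2.56 V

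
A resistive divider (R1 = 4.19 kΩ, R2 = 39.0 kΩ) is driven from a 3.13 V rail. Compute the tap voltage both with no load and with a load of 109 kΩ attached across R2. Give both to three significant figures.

Open-circuit: V = 3.13 × 39.0/(4.19 + 39.0) = 2.83 V.
With the load, R2 becomes R2‖R_L = 28.72 kΩ, so V = 3.13 × 28.72/32.91 = 2.73 V.

Unloaded: 2.83 V; loaded: 2.73 V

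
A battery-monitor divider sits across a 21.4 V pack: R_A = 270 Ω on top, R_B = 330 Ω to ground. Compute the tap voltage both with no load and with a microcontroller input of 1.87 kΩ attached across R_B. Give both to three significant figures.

Unloaded: 11.8 V; loaded: 10.9 V

Open-circuit: V = 21.4 × 330/(270 + 330) = 11.8 V.
With the load, R_B becomes R_B‖R_L = 280.5 Ω, so V = 21.4 × 280.5/550.5 = 10.9 V.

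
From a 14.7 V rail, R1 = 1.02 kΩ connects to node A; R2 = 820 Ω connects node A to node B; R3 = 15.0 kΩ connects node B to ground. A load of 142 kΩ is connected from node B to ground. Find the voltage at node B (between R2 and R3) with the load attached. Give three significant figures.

V ≈ 12.9 V

At node B, R3 is in parallel with the load: R3‖R_L = 13570 Ω.
Below node A the resistance is R2 + (R3‖R_L) = 14390 Ω, so V_A = 14.7 × 14390/15410 = 13.73 V.
Then V_B = V_A × (R3‖R_L)/(R2 + R3‖R_L) = 13.73 × 13570/14390 = 12.9 V.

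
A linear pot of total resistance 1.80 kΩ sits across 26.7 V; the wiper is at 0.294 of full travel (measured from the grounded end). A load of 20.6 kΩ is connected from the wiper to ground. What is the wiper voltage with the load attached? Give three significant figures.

The wiper splits the pot into (1−α)R = 1271 Ω above and αR = 529.2 Ω below.
Lower section ‖ load = 515.9 Ω.
V_wiper = 26.7 × 515.9/(1271 + 515.9) = 7.71 V.

V ≈ 7.71 V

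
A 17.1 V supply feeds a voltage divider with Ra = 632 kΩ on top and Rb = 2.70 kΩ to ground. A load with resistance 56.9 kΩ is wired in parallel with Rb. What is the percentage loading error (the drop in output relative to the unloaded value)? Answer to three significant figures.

4.51 %

The divider's output (Thévenin) resistance is Ra‖Rb = 2.689 kΩ.
Fractional drop under load = R_th/(R_th + R_L) = 2.689 / (2.689 + 56.9) = 0.04512.
So the output falls by 4.51 %.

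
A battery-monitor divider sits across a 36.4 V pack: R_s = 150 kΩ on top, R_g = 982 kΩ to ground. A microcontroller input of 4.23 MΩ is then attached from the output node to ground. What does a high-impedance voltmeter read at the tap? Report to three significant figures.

V_out ≈ 30.6 V

The load sits in parallel with R_g: R_g‖R_L = (982 × 4230) / (982 + 4230) = 797.0 kΩ.
V_out = 36.4 × 797.0 / (150 + 797.0) = 36.4 × 797.0/947.0 = 30.6 V.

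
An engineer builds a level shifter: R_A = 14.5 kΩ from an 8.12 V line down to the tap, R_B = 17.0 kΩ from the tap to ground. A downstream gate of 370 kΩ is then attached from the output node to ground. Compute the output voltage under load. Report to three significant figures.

V_out ≈ 4.29 V

The load sits in parallel with R_B: R_B‖R_L = (17.0 × 370) / (17.0 + 370) = 16.25 kΩ.
V_out = 8.12 × 16.25 / (14.5 + 16.25) = 8.12 × 16.25/30.75 = 4.29 V.
(Unloaded it would have been 4.38 V.)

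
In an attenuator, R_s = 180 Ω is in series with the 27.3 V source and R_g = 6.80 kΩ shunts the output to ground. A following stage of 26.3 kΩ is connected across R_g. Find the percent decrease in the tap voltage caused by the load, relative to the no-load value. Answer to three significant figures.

0.662 %

The divider's output (Thévenin) resistance is R_s‖R_g = 175.4 Ω.
Fractional drop under load = R_th/(R_th + R_L) = 175.4 / (175.4 + 26300) = 0.006623.
So the output falls by 0.662 %.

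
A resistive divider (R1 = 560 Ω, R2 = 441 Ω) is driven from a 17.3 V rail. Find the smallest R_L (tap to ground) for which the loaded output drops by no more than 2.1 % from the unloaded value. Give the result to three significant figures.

Output resistance R_th = R1‖R2 = (560 × 441)/1001 = 246.7 Ω.
The fractional drop is R_th/(R_th + R_L); requiring this ≤ 0.0210 gives R_L ≥ R_th(1/0.0210 − 1) = 246.7 × 46.62 = 11.5 kΩ.

R_L(min) ≈ 11.5 kΩ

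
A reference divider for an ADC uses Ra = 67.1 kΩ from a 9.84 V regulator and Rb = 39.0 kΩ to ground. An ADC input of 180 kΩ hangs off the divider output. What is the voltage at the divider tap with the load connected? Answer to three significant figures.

The load sits in parallel with Rb: Rb‖R_L = (39.0 × 180) / (39.0 + 180) = 32.05 kΩ.
V_out = 9.84 × 32.05 / (67.1 + 32.05) = 9.84 × 32.05/99.15 = 3.18 V.

V_out ≈ 3.18 V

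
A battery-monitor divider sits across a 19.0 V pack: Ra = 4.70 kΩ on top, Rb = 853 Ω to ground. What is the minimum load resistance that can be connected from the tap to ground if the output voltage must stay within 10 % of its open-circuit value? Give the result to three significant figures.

Output resistance R_th = Ra‖Rb = (4700 × 853)/5553 = 722.0 Ω.
The fractional drop is R_th/(R_th + R_L); requiring this ≤ 0.100 gives R_L ≥ R_th(1/0.100 − 1) = 722.0 × 9.000 = 6.50 kΩ.

R_L(min) ≈ 6.50 kΩ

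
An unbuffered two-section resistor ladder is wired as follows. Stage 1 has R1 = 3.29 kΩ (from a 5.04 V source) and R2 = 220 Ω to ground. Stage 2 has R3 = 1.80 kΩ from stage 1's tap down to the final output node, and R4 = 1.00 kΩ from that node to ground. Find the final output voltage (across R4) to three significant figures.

Stage 2 presents R3+R4 = 2800 Ω as a load on stage 1's tap.
Stage 1's lower leg becomes R2‖(R3+R4) = 204.0 Ω, so V_mid = 5.04 × 204.0/3494 = 0.2942 V.
Stage 2 is itself unloaded: V_out = V_mid × R4/(R3+R4) = 0.2942 × 1000/2800 = 0.105 V.

V_out ≈ 0.105 V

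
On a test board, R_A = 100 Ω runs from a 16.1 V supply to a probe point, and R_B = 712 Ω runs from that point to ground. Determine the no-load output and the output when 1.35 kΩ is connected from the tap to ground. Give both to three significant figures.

Unloaded: 14.1 V; loaded: 13.3 V

Open-circuit: V = 16.1 × 712/(100 + 712) = 14.1 V.
With the load, R_B becomes R_B‖R_L = 466.1 Ω, so V = 16.1 × 466.1/566.1 = 13.3 V.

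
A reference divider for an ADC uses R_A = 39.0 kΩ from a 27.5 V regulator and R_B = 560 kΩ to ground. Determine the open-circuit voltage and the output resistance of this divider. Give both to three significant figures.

V_th is the open-circuit tap voltage: 27.5 × 560/(39.0 + 560) = 25.7 V.
With the supply zeroed, R_A and R_B appear in parallel from the tap: R_th = R_A‖R_B = (39.0 × 560)/599.0 = 36.5 kΩ.

V_th = 25.7 V, R_th = 36.5 kΩ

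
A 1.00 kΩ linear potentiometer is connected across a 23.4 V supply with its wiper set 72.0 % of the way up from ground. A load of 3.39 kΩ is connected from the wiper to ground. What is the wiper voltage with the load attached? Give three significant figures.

The wiper splits the pot into (1−α)R = 280.0 Ω above and αR = 720.0 Ω below.
Lower section ‖ load = 593.9 Ω.
V_wiper = 23.4 × 593.9/(280.0 + 593.9) = 15.9 V.

V ≈ 15.9 V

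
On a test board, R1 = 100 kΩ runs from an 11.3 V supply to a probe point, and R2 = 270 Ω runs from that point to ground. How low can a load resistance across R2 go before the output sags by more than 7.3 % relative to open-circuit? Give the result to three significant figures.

R_L(min) ≈ 3.42 kΩ

Output resistance R_th = R1‖R2 = (100000 × 270)/100300 = 269.3 Ω.
The fractional drop is R_th/(R_th + R_L); requiring this ≤ 0.0730 gives R_L ≥ R_th(1/0.0730 − 1) = 269.3 × 12.70 = 3.42 kΩ.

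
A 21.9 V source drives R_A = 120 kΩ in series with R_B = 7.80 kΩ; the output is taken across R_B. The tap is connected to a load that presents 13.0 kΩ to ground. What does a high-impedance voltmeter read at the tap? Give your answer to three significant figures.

The load sits in parallel with R_B: R_B‖R_L = (7.80 × 13.0) / (7.80 + 13.0) = 4.875 kΩ.
V_out = 21.9 × 4.875 / (120 + 4.875) = 21.9 × 4.875/124.9 = 0.855 V.
(Unloaded it would have been 1.34 V.)

V_out ≈ 0.855 V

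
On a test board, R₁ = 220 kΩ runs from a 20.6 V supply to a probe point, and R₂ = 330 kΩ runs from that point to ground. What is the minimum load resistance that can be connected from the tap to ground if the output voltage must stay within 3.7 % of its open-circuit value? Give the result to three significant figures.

Output resistance R_th = R₁‖R₂ = (220 × 330)/550.0 = 132.0 kΩ.
The fractional drop is R_th/(R_th + R_L); requiring this ≤ 0.0370 gives R_L ≥ R_th(1/0.0370 − 1) = 132.0 × 26.03 = 3.44 MΩ.

R_L(min) ≈ 3.44 MΩ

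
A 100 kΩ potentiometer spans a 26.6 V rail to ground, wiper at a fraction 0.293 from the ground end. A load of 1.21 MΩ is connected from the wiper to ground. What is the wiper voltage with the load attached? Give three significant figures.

V ≈ 7.66 V

The wiper splits the pot into (1−α)R = 70.70 kΩ above and αR = 29.30 kΩ below.
Lower section ‖ load = 28.61 kΩ.
V_wiper = 26.6 × 28.61/(70.70 + 28.61) = 7.66 V.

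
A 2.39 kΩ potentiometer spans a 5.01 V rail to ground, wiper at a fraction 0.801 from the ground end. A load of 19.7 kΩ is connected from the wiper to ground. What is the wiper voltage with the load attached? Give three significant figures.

The wiper splits the pot into (1−α)R = 475.6 Ω above and αR = 1914 Ω below.
Lower section ‖ load = 1745 Ω.
V_wiper = 5.01 × 1745/(475.6 + 1745) = 3.94 V.

V ≈ 3.94 V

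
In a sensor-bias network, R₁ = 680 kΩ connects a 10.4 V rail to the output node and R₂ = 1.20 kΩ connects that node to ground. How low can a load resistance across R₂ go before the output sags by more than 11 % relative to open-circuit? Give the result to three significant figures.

Output resistance R_th = R₁‖R₂ = (680 × 1.20)/681.2 = 1.198 kΩ.
The fractional drop is R_th/(R_th + R_L); requiring this ≤ 0.110 gives R_L ≥ R_th(1/0.110 − 1) = 1.198 × 8.091 = 9.69 kΩ.

R_L(min) ≈ 9.69 kΩ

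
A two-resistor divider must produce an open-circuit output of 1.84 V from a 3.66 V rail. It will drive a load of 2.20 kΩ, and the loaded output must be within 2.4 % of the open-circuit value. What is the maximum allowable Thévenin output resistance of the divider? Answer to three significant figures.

Loading drop = R_th/(R_th + R_L) ≤ 0.0240, so R_th ≤ R_L · ε/(1−ε) = 2.20 kΩ × 0.0240/0.9760 = 54.1 Ω.

R_th ≤ 54.1 Ω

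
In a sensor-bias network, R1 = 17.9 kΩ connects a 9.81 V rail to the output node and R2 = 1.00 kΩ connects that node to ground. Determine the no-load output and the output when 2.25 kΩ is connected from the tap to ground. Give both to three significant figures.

Unloaded: 0.519 V; loaded: 0.365 V

Open-circuit: V = 9.81 × 1.00/(17.9 + 1.00) = 0.519 V.
With the load, R2 becomes R2‖R_L = 0.6923 kΩ, so V = 9.81 × 0.6923/18.59 = 0.365 V.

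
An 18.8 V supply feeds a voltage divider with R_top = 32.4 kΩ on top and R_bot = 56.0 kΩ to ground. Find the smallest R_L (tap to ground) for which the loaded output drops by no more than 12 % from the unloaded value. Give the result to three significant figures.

R_L(min) ≈ 151 kΩ

Output resistance R_th = R_top‖R_bot = (32.4 × 56.0)/88.40 = 20.52 kΩ.
The fractional drop is R_th/(R_th + R_L); requiring this ≤ 0.120 gives R_L ≥ R_th(1/0.120 − 1) = 20.52 × 7.333 = 151 kΩ.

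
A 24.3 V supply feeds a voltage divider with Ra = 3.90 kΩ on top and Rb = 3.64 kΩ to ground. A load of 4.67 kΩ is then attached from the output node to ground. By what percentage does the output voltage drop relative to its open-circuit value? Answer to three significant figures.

Unloaded V = 24.3 × 3.64/7.540 = 11.73 V.
Loaded: Rb‖R_L = 2.046 kΩ, giving V = 24.3 × 2.046/5.946 = 8.360 V.
Drop = (11.73 − 8.360) / 11.73 = 28.7 %.

28.7 %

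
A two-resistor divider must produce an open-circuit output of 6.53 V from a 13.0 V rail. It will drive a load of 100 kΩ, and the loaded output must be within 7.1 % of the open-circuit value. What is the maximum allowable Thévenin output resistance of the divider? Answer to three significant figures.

R_th ≤ 7.64 kΩ

Loading drop = R_th/(R_th + R_L) ≤ 0.0710, so R_th ≤ R_L · ε/(1−ε) = 100 kΩ × 0.0710/0.9290 = 7.64 kΩ.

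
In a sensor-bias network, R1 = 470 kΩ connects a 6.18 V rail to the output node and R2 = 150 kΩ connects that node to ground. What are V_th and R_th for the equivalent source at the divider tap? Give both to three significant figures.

V_th is the open-circuit tap voltage: 6.18 × 150/(470 + 150) = 1.50 V.
With the supply zeroed, R1 and R2 appear in parallel from the tap: R_th = R1‖R2 = (470 × 150)/620.0 = 114 kΩ.

V_th = 1.50 V, R_th = 114 kΩ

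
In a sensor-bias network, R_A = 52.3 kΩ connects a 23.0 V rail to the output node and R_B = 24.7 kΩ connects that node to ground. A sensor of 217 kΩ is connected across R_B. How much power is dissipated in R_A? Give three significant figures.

P ≈ 4.99 mW

Total resistance from the source is R_A + (R_B‖R_L) = 74.48 kΩ, so I = 23.0/74.48 kΩ = 0.3088 mA.
P = I²·R_A = (0.3088 mA)² × 52.3 kΩ = 4.99 mW.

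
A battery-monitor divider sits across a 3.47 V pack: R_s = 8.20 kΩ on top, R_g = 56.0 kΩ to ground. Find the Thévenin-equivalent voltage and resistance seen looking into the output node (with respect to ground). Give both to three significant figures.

V_th = 3.03 V, R_th = 7.15 kΩ

V_th is the open-circuit tap voltage: 3.47 × 56.0/(8.20 + 56.0) = 3.03 V.
With the supply zeroed, R_s and R_g appear in parallel from the tap: R_th = R_s‖R_g = (8.20 × 56.0)/64.20 = 7.15 kΩ.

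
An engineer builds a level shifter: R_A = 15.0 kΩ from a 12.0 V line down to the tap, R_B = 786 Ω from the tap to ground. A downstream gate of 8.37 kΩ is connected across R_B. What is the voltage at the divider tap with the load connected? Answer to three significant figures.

V_out ≈ 0.549 V

The load sits in parallel with R_B: R_B‖R_L = (786 × 8370) / (786 + 8370) = 718.5 Ω.
V_out = 12.0 × 718.5 / (15000 + 718.5) = 12.0 × 718.5/15720 = 0.549 V.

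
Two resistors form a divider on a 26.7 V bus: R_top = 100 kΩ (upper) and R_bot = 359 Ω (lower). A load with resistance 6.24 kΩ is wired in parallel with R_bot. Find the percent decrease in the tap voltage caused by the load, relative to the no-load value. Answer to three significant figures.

The divider's output (Thévenin) resistance is R_top‖R_bot = 357.7 Ω.
Fractional drop under load = R_th/(R_th + R_L) = 357.7 / (357.7 + 6240) = 0.05422.
So the output falls by 5.42 %.

5.42 %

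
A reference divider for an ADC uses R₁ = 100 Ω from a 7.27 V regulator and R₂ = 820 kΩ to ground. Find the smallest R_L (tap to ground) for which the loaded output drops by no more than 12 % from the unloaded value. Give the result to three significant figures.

R_L(min) ≈ 733 Ω

Output resistance R_th = R₁‖R₂ = (100 × 820000)/820100 = 99.99 Ω.
The fractional drop is R_th/(R_th + R_L); requiring this ≤ 0.120 gives R_L ≥ R_th(1/0.120 − 1) = 99.99 × 7.333 = 733 Ω.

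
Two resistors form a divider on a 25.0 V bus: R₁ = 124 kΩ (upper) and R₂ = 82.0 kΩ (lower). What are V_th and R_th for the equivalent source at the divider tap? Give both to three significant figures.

V_th is the open-circuit tap voltage: 25.0 × 82.0/(124 + 82.0) = 9.95 V.
With the supply zeroed, R₁ and R₂ appear in parallel from the tap: R_th = R₁‖R₂ = (124 × 82.0)/206.0 = 49.4 kΩ.

V_th = 9.95 V, R_th = 49.4 kΩ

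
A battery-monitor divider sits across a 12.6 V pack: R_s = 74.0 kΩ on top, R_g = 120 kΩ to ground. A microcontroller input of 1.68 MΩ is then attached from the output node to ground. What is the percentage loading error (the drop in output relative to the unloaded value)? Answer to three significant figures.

The divider's output (Thévenin) resistance is R_s‖R_g = 45.77 kΩ.
Fractional drop under load = R_th/(R_th + R_L) = 45.77 / (45.77 + 1680) = 0.02652.
So the output falls by 2.65 %.

2.65 %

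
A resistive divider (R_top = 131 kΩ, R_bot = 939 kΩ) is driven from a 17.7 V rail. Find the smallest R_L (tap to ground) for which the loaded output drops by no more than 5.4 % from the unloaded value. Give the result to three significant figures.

R_L(min) ≈ 2.01 MΩ

Output resistance R_th = R_top‖R_bot = (131 × 939)/1070 = 115.0 kΩ.
The fractional drop is R_th/(R_th + R_L); requiring this ≤ 0.0540 gives R_L ≥ R_th(1/0.0540 − 1) = 115.0 × 17.52 = 2.01 MΩ.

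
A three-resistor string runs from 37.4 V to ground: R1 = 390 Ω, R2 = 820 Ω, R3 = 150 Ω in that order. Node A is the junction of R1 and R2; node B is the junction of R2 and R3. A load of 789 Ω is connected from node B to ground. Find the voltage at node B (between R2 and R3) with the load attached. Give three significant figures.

At node B, R3 is in parallel with the load: R3‖R_L = 126.0 Ω.
Below node A the resistance is R2 + (R3‖R_L) = 946.0 Ω, so V_A = 37.4 × 946.0/1336 = 26.48 V.
Then V_B = V_A × (R3‖R_L)/(R2 + R3‖R_L) = 26.48 × 126.0/946.0 = 3.53 V.

V ≈ 3.53 V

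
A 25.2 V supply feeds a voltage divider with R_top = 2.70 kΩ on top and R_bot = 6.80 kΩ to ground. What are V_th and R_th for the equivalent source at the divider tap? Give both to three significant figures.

V_th is the open-circuit tap voltage: 25.2 × 6.80/(2.70 + 6.80) = 18.0 V.
With the supply zeroed, R_top and R_bot appear in parallel from the tap: R_th = R_top‖R_bot = (2.70 × 6.80)/9.500 = 1.93 kΩ.

V_th = 18.0 V, R_th = 1.93 kΩ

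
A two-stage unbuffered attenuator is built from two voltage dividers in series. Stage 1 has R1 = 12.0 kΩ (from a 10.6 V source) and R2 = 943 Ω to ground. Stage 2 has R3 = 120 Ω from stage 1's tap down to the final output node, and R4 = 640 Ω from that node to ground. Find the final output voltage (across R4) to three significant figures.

Stage 2 presents R3+R4 = 760.0 Ω as a load on stage 1's tap.
Stage 1's lower leg becomes R2‖(R3+R4) = 420.8 Ω, so V_mid = 10.6 × 420.8/12420 = 0.3591 V.
Stage 2 is itself unloaded: V_out = V_mid × R4/(R3+R4) = 0.3591 × 640/760.0 = 0.302 V.

V_out ≈ 0.302 V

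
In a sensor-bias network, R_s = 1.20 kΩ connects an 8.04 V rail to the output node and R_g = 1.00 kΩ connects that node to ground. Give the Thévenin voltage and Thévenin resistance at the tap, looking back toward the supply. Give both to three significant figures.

V_th = 3.65 V, R_th = 545 Ω

V_th is the open-circuit tap voltage: 8.04 × 1.00/(1.20 + 1.00) = 3.65 V.
With the supply zeroed, R_s and R_g appear in parallel from the tap: R_th = R_s‖R_g = (1.20 × 1.00)/2.200 = 545 Ω.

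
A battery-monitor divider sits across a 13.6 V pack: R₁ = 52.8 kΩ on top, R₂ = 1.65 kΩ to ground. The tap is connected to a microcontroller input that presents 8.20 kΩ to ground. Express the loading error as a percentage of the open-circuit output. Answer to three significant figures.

16.3 %

Unloaded V = 13.6 × 1.65/54.45 = 0.4121 V.
Loaded: R₂‖R_L = 1.374 kΩ, giving V = 13.6 × 1.374/54.17 = 0.3448 V.
Drop = (0.4121 − 0.3448) / 0.4121 = 16.3 %.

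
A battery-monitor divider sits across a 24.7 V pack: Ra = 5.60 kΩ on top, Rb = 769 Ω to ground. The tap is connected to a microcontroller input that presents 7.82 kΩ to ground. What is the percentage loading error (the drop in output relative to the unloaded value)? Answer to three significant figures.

The divider's output (Thévenin) resistance is Ra‖Rb = 676.2 Ω.
Fractional drop under load = R_th/(R_th + R_L) = 676.2 / (676.2 + 7820) = 0.07958.
So the output falls by 7.96 %.

7.96 %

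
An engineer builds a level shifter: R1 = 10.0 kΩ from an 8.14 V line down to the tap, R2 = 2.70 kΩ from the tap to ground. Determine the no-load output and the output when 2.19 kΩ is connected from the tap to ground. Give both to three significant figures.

Open-circuit: V = 8.14 × 2.70/(10.0 + 2.70) = 1.73 V.
With the load, R2 becomes R2‖R_L = 1.209 kΩ, so V = 8.14 × 1.209/11.21 = 0.878 V.

Unloaded: 1.73 V; loaded: 0.878 V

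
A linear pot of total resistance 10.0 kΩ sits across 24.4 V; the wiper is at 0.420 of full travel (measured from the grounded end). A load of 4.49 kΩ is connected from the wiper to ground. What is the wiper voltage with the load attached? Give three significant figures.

V ≈ 6.64 V

The wiper splits the pot into (1−α)R = 5.800 kΩ above and αR = 4.200 kΩ below.
Lower section ‖ load = 2.170 kΩ.
V_wiper = 24.4 × 2.170/(5.800 + 2.170) = 6.64 V.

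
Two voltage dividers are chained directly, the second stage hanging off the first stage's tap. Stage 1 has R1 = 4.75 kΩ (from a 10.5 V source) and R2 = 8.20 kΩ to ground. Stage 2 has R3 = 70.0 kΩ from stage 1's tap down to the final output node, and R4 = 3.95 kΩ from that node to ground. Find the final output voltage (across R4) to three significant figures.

Stage 2 presents R3+R4 = 73.95 kΩ as a load on stage 1's tap.
Stage 1's lower leg becomes R2‖(R3+R4) = 7.381 kΩ, so V_mid = 10.5 × 7.381/12.13 = 6.389 V.
Stage 2 is itself unloaded: V_out = V_mid × R4/(R3+R4) = 6.389 × 3.95/73.95 = 0.341 V.

V_out ≈ 0.341 V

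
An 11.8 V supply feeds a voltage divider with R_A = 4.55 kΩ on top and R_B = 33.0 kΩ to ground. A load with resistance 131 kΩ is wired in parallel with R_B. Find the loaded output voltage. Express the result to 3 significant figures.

The load sits in parallel with R_B: R_B‖R_L = (33.0 × 131) / (33.0 + 131) = 26.36 kΩ.
V_out = 11.8 × 26.36 / (4.55 + 26.36) = 11.8 × 26.36/30.91 = 10.1 V.
(Unloaded it would have been 10.4 V.)

V_out ≈ 10.1 V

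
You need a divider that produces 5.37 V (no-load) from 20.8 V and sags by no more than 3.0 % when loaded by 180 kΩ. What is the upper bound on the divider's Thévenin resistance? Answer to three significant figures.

R_th ≤ 5.57 kΩ

Loading drop = R_th/(R_th + R_L) ≤ 0.0300, so R_th ≤ R_L · ε/(1−ε) = 180 kΩ × 0.0300/0.9700 = 5.57 kΩ.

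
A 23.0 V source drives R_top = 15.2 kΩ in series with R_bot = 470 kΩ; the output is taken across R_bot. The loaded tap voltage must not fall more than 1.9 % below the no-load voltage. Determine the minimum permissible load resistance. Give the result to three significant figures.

Output resistance R_th = R_top‖R_bot = (15.2 × 470)/485.2 = 14.72 kΩ.
The fractional drop is R_th/(R_th + R_L); requiring this ≤ 0.0190 gives R_L ≥ R_th(1/0.0190 − 1) = 14.72 × 51.63 = 760 kΩ.

R_L(min) ≈ 760 kΩ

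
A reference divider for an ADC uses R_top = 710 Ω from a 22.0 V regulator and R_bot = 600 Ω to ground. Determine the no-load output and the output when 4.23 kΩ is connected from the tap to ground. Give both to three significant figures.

Unloaded: 10.1 V; loaded: 9.36 V

Open-circuit: V = 22.0 × 600/(710 + 600) = 10.1 V.
With the load, R_bot becomes R_bot‖R_L = 525.5 Ω, so V = 22.0 × 525.5/1235 = 9.36 V.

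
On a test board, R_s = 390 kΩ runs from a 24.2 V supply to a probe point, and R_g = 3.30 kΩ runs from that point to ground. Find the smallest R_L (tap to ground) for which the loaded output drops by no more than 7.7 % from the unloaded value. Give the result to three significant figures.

Output resistance R_th = R_s‖R_g = (390 × 3.30)/393.3 = 3.272 kΩ.
The fractional drop is R_th/(R_th + R_L); requiring this ≤ 0.0770 gives R_L ≥ R_th(1/0.0770 − 1) = 3.272 × 11.99 = 39.2 kΩ.

R_L(min) ≈ 39.2 kΩ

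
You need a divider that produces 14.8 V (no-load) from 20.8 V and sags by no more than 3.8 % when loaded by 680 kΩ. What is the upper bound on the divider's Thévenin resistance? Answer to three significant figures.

R_th ≤ 26.9 kΩ

Loading drop = R_th/(R_th + R_L) ≤ 0.0380, so R_th ≤ R_L · ε/(1−ε) = 680 kΩ × 0.0380/0.9620 = 26.9 kΩ.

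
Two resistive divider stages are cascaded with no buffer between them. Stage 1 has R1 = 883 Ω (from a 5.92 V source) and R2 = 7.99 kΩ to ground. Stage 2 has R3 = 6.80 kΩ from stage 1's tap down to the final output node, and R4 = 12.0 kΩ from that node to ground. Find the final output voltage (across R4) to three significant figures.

Stage 2 presents R3+R4 = 18800 Ω as a load on stage 1's tap.
Stage 1's lower leg becomes R2‖(R3+R4) = 5607 Ω, so V_mid = 5.92 × 5607/6490 = 5.115 V.
Stage 2 is itself unloaded: V_out = V_mid × R4/(R3+R4) = 5.115 × 12000/18800 = 3.26 V.

V_out ≈ 3.26 V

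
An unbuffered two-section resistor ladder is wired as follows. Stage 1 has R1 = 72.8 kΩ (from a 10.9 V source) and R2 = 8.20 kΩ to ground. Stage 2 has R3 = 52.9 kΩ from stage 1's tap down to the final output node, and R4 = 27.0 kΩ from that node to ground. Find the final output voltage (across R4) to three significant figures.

Stage 2 presents R3+R4 = 79.90 kΩ as a load on stage 1's tap.
Stage 1's lower leg becomes R2‖(R3+R4) = 7.437 kΩ, so V_mid = 10.9 × 7.437/80.24 = 1.010 V.
Stage 2 is itself unloaded: V_out = V_mid × R4/(R3+R4) = 1.010 × 27.0/79.90 = 0.341 V.

V_out ≈ 0.341 V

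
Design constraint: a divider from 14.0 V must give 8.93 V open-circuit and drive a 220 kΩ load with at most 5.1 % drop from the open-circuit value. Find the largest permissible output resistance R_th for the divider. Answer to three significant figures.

R_th ≤ 11.8 kΩ

Loading drop = R_th/(R_th + R_L) ≤ 0.0510, so R_th ≤ R_L · ε/(1−ε) = 220 kΩ × 0.0510/0.9490 = 11.8 kΩ.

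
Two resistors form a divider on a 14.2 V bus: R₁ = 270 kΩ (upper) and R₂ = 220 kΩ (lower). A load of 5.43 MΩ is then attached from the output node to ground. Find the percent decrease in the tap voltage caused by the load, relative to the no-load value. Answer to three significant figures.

The divider's output (Thévenin) resistance is R₁‖R₂ = 121.2 kΩ.
Fractional drop under load = R_th/(R_th + R_L) = 121.2 / (121.2 + 5430) = 0.02184.
So the output falls by 2.18 %.

2.18 %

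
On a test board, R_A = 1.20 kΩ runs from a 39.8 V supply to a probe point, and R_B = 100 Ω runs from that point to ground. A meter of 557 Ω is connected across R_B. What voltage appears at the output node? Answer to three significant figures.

V_out ≈ 2.63 V

The load sits in parallel with R_B: R_B‖R_L = (100 × 557) / (100 + 557) = 84.78 Ω.
V_out = 39.8 × 84.78 / (1200 + 84.78) = 39.8 × 84.78/1285 = 2.63 V.
(Unloaded it would have been 3.06 V.)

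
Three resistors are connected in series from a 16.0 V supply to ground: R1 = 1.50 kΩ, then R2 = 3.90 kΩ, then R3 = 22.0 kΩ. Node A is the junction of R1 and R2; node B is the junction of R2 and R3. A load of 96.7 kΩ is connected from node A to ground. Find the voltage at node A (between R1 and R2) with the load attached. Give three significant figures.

Below node A the series string R2+R3 = 25.90 kΩ sits in parallel with the 96.7 kΩ load: 20.43 kΩ.
V_A = 16.0 × 20.43/(1.50 + 20.43) = 14.9 V.

V ≈ 14.9 V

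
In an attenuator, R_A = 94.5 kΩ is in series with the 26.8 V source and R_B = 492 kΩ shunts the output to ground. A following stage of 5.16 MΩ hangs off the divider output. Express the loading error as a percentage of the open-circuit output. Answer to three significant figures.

1.51 %

The divider's output (Thévenin) resistance is R_A‖R_B = 79.27 kΩ.
Fractional drop under load = R_th/(R_th + R_L) = 79.27 / (79.27 + 5160) = 0.01513.
So the output falls by 1.51 %.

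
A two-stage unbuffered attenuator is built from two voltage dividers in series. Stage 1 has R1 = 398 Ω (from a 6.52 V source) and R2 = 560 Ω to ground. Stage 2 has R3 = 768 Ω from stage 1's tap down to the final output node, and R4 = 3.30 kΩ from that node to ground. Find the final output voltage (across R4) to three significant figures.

V_out ≈ 2.92 V

Stage 2 presents R3+R4 = 4068 Ω as a load on stage 1's tap.
Stage 1's lower leg becomes R2‖(R3+R4) = 492.2 Ω, so V_mid = 6.52 × 492.2/890.2 = 3.605 V.
Stage 2 is itself unloaded: V_out = V_mid × R4/(R3+R4) = 3.605 × 3300/4068 = 2.92 V.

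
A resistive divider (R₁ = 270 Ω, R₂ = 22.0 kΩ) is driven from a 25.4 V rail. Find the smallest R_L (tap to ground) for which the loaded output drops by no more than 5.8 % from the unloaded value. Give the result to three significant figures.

Output resistance R_th = R₁‖R₂ = (270 × 22000)/22270 = 266.7 Ω.
The fractional drop is R_th/(R_th + R_L); requiring this ≤ 0.0580 gives R_L ≥ R_th(1/0.0580 − 1) = 266.7 × 16.24 = 4.33 kΩ.

R_L(min) ≈ 4.33 kΩ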